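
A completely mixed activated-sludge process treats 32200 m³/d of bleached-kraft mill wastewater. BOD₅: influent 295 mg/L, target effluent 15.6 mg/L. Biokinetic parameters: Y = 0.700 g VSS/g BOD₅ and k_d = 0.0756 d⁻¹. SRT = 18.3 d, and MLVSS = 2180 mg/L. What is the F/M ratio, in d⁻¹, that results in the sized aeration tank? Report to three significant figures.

From the SRT design equation V = Y Q (S₀−S) θ_c / [X (1 + k_d θ_c)] = 0.700 × 32200 × (295 − 15.6) × 18.3 / [2180 × (1 + 0.0756 × 18.3)] = 1.15×10^8 / 5196 = 22180 m³.
Food-to-microorganism ratio F/M = Q S₀ / (V X) = 32200 × 295 / (22180 × 2180) = 0.1965 d⁻¹.

F/M ≈ 0.196 d⁻¹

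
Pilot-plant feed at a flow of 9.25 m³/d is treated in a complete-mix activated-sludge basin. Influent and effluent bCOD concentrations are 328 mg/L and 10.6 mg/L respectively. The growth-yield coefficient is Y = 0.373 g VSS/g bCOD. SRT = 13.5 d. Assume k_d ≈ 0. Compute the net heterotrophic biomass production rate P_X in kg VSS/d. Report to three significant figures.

With endogenous decay neglected, the observed yield equals the true yield: Y_obs = Y = 0.373 g VSS/g bCOD.
Mass of bCOD removed per day: Q(S₀ − S) = 9.25 × 317.4 g/m³ = 2.936 kg/d.
So the net sludge growth is P_X = 0.3730 × 2.936 = 1.095 kg VSS/d.

P_X ≈ 1.10 kg VSS/d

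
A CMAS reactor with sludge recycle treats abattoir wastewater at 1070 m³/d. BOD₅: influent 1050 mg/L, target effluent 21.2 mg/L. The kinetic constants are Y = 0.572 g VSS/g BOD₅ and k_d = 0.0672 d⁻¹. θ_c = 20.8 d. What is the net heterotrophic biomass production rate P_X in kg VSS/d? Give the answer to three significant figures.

The observed yield is Y_obs = Y/(1 + k_d·θ_c) = 0.572 / (1 + 0.0672 × 20.8) = 0.572 / 2.398 = 0.2386 g VSS per g BOD₅ removed.
ΔS = 1050 − 21.2 = 1029 mg/L, so the substrate removal rate is 1070 × 1029/1000 = 1101 kg BOD₅/d.
So the net sludge growth is P_X = 0.2386 × 1101 = 262.6 kg VSS/d.

P_X ≈ 263 kg VSS/d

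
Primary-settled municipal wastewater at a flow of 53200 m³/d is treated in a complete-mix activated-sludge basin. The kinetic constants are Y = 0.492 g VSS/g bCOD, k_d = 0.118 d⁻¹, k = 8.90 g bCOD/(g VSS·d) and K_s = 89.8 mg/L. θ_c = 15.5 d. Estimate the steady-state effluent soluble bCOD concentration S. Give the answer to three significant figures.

S ≈ 3.91 mg/L

For a completely mixed reactor with recycle the Lawrence–McCarty relation gives S = K_s·(1 + k_d·θ_c) / [θ_c·(Y·k − k_d) − 1] = 89.8 × (1 + 0.118 × 15.5) / [15.5 × (0.492 × 8.90 − 0.118) − 1] = 254.0 / 65.04 = 3.906 mg/L.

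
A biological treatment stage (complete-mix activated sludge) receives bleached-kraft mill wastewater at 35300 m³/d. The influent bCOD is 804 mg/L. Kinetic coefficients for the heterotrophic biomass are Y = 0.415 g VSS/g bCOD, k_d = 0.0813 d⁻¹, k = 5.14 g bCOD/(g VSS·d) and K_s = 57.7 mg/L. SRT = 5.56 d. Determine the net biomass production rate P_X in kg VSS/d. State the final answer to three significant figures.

P_X ≈ 8030 kg VSS/d

For a completely mixed reactor with recycle the Lawrence–McCarty relation gives S = K_s·(1 + k_d·θ_c) / [θ_c·(Y·k − k_d) − 1] = 57.7 × (1 + 0.0813 × 5.56) / [5.56 × (0.415 × 5.14 − 0.0813) − 1] = 83.78 / 10.41 = 8.050 mg/L.
The observed yield is Y_obs = Y/(1 + k_d·θ_c) = 0.415 / (1 + 0.0813 × 5.56) = 0.415 / 1.452 = 0.2858 g VSS per g bCOD removed.
Substrate removed = Q·(S₀ − S) = 35300 m³/d × (804 − 8.05) g/m³ = 2.81×10^7 g/d = 28097 kg/d.
Net biomass production P_X = Y_obs × Q·(S₀ − S) = 0.2858 × 28097 = 8030 kg VSS/d.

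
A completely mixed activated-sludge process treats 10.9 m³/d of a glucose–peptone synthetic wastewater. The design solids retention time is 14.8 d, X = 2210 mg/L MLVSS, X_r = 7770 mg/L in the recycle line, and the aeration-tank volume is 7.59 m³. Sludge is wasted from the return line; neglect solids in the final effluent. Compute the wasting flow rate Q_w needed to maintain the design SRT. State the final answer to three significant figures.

Wasting from the return line (neglecting effluent solids): Q_w = V·X / (θ_c·X_r) = 7.590 × 2210 / (14.8 × 7770) = 0.1459 m³/d.

Q_w ≈ 0.146 m³/d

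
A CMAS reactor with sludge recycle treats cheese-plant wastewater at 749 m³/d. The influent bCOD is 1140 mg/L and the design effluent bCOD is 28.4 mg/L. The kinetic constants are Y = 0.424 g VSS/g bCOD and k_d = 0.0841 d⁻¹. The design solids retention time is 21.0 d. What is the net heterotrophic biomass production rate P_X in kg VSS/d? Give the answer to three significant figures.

Observed yield with endogenous decay: Y_obs = Y / (1 + k_d·θ_c) = 0.424 / (1 + 0.0841 × 21.0) = 0.424 / 2.766 = 0.1533 g VSS/g bCOD.
Substrate removed = Q·(S₀ − S) = 749 m³/d × (1140 − 28.4) g/m³ = 8.33×10^5 g/d = 832.6 kg/d.
P_X = Y_obs · Q(S₀ − S) = 0.1533 × 832.6 = 127.6 kg VSS/d.

P_X ≈ 128 kg VSS/d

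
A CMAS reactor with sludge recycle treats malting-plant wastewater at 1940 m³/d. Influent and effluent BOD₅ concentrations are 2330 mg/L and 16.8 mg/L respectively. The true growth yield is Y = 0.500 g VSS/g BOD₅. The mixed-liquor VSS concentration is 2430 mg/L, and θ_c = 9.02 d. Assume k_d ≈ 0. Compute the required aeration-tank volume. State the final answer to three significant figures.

V ≈ 8330 m³

Biomass mass balance (decay neglected): V·X = Y·Q·(S₀ − S)·θ_c, so V = 0.500 × 1940 × (2330 − 16.8) × 9.02 / 2430 = 8329 m³.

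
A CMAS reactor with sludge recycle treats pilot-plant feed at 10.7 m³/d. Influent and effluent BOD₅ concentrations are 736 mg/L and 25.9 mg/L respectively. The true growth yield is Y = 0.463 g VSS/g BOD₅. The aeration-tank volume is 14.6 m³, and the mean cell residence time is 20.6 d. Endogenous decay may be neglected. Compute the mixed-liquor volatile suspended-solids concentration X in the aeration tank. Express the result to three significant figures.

X ≈ 4960 mg/L

X = Y·Q·ΔS·θ_c / V = 0.463 × 10.7 × (736 − 25.9) × 20.6 / 14.6 = 4964 mg/L.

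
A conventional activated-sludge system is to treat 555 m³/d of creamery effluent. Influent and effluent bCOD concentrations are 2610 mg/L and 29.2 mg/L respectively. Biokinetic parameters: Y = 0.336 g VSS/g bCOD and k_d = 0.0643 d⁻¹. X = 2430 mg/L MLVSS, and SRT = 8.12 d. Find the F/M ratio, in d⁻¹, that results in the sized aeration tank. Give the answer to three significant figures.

Rearranging the biomass balance for a CMAS with decay, V = Y·Q·ΔS·θ_c / [X·(1+k_d θ_c)] = 0.336 × 555 × (2610 − 29.2) × 8.12 / [2430 × (1 + 0.0643 × 8.12)] = 3.91×10^6 / 3699 = 1057 m³.
Food-to-microorganism ratio F/M = Q S₀ / (V X) = 555 × 2610 / (1057 × 2430) = 0.5642 d⁻¹.

F/M ≈ 0.564 d⁻¹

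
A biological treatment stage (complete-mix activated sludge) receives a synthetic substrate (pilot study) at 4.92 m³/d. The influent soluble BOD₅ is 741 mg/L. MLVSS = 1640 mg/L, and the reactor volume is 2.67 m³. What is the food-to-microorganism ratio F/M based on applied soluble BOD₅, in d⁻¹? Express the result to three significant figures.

Food-to-microorganism ratio F/M = Q S₀ / (V X) = 4.92 × 741 / (2.670 × 1640) = 0.8326 d⁻¹.

F/M ≈ 0.833 d⁻¹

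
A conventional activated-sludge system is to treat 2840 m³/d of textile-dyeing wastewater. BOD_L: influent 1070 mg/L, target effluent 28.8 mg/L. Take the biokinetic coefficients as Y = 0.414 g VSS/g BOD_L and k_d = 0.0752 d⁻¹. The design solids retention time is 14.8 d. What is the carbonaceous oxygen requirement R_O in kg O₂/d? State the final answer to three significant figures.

R_O ≈ 2130 kg O₂/d

Y_obs = Y / (1 + k_d θ_c) = 0.414 / (1 + 0.0752 × 14.8) = 0.414 / 2.113 = 0.1959.
Q·(S₀ − S) = 2840 × (1070 − 28.8) × 10⁻³ = 2957 kg/d removed.
Biomass synthesised: P_X = Y_obs × 2957 = 579.4 kg VSS/d.
Carbonaceous O₂ demand = substrate oxidised − cell-mass equivalent = 2957 − 1.42 × 579.4 = 2134 kg O₂/d.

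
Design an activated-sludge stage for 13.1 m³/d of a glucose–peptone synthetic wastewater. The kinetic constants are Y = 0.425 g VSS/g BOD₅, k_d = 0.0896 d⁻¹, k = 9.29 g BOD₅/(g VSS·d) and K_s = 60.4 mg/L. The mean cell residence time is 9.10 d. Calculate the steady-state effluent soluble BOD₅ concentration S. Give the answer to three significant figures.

From the Monod/SRT balance for a CMAS, S = K_s·(1+k_d θ_c)/[θ_c·(Y k − k_d) − 1] = 60.4 × (1 + 0.0896 × 9.10) / [9.10 × (0.425 × 9.29 − 0.0896) − 1] = 109.6 / 34.11 = 3.214 mg/L.

S ≈ 3.21 mg/L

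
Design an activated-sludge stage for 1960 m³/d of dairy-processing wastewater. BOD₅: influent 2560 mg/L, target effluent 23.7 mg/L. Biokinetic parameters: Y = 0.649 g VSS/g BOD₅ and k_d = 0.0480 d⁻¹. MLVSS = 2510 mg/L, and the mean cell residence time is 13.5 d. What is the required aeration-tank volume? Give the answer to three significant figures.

Rearranging the biomass balance for a CMAS with decay, V = Y·Q·ΔS·θ_c / [X·(1+k_d θ_c)] = 0.649 × 1960 × (2560 − 23.7) × 13.5 / [2510 × (1 + 0.0480 × 13.5)] = 4.36×10^7 / 4136 = 10529 m³.

V ≈ 10500 m³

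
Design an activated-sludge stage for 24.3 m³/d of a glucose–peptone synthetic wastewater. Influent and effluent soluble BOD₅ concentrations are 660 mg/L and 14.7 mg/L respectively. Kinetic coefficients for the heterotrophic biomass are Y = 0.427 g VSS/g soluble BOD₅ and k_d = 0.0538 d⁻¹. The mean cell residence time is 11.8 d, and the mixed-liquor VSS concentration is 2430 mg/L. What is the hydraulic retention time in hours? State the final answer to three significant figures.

Steady-state biomass mass balance: V·X·(1 + k_d·θ_c) = Y·Q·(S₀ − S)·θ_c, so V = 0.427 × 24.3 × (660 − 14.7) × 11.8 / [2430 × (1 + 0.0538 × 11.8)] = 7.9×10^4 / 3973 = 19.89 m³.
HRT = V/Q = 19.89 m³ / 24.3 m³·d⁻¹ = 0.8184 d × 24 = 19.64 h.

τ ≈ 19.6 h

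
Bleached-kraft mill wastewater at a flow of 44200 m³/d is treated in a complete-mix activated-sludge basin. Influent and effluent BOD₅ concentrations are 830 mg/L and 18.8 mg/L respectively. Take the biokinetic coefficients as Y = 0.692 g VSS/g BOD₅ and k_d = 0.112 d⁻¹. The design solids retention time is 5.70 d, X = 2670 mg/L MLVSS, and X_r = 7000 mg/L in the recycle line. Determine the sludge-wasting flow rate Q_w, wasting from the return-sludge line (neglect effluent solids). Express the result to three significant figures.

Q_w ≈ 2160 m³/d

From the SRT design equation V = Y Q (S₀−S) θ_c / [X (1 + k_d θ_c)] = 0.692 × 44200 × (830 − 18.8) × 5.70 / [2670 × (1 + 0.112 × 5.70)] = 1.41×10^8 / 4375 = 32330 m³.
Q_w = (V·X)/(θ_c X_r) = 32330 × 2670 / (5.70 × 7000) = 2163 m³/d.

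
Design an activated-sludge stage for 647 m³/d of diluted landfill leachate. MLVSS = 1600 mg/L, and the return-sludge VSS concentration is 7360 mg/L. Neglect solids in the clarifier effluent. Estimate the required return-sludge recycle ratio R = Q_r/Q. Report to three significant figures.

R ≈ 0.278

R = Q_r/Q = X/(X_r − X) = 1600 / (7360 − 1600) = 0.2778.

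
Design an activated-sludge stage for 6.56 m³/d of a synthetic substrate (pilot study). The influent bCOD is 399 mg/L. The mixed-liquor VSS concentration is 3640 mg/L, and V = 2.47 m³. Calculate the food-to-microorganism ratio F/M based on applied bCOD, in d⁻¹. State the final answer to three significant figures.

F/M = Q·S₀ / (V·X) = 6.56 × 399 / (2.470 × 3640) = 0.2911 g bCOD·(g VSS·d)⁻¹.

F/M ≈ 0.291 d⁻¹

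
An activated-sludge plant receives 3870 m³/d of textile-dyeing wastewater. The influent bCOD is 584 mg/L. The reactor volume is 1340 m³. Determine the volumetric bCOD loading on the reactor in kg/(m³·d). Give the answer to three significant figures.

Applied bCOD load per unit volume = Q·S₀/V = (3870 × 584/1000)/1340 = 1.687 kg bCOD·m⁻³·d⁻¹.

L_v ≈ 1.69 kg bCOD/(m³·d)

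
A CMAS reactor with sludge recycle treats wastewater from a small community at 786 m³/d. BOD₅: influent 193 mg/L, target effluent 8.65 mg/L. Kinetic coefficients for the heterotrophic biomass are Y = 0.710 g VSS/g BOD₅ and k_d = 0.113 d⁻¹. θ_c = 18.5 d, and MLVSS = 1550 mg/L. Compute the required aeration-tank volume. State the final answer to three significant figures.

V ≈ 397 m³

From the SRT design equation V = Y Q (S₀−S) θ_c / [X (1 + k_d θ_c)] = 0.710 × 786 × (193 − 8.65) × 18.5 / [1550 × (1 + 0.113 × 18.5)] = 1.9×10^6 / 4790 = 397.3 m³.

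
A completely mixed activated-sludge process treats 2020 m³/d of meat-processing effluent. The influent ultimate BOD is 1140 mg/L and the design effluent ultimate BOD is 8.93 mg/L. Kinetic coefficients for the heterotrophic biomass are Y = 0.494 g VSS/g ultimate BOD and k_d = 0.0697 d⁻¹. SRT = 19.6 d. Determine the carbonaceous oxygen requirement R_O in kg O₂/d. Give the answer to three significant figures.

The observed yield is Y_obs = Y/(1 + k_d·θ_c) = 0.494 / (1 + 0.0697 × 19.6) = 0.494 / 2.366 = 0.2088 g VSS per g ultimate BOD removed.
Q·(S₀ − S) = 2020 × (1140 − 8.93) × 10⁻³ = 2285 kg/d removed.
Net sludge production P_X = 0.2088 × 2285 = 477.0 kg VSS/d.
Carbonaceous O₂ demand = substrate oxidised − cell-mass equivalent = 2285 − 1.42 × 477.0 = 1607 kg O₂/d.

R_O ≈ 1610 kg O₂/d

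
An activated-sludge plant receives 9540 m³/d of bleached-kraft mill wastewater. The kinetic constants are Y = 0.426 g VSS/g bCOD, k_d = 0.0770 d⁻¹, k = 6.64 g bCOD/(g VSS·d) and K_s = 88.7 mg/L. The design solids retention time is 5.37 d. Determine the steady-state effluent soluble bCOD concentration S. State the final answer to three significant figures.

From the Monod/SRT balance for a CMAS, S = K_s·(1+k_d θ_c)/[θ_c·(Y k − k_d) − 1] = 88.7 × (1 + 0.0770 × 5.37) / [5.37 × (0.426 × 6.64 − 0.0770) − 1] = 125.4 / 13.78 = 9.101 mg/L.

S ≈ 9.10 mg/L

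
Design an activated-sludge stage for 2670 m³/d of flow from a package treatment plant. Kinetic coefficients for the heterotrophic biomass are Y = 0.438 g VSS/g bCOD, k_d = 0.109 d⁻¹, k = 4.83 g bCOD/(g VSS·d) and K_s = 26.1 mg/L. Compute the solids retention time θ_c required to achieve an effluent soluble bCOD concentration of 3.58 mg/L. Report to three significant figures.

At the target effluent, Y k S/(K_s+S) = 0.438×4.83×3.58/29.68 = 0.2552 d⁻¹.
Then 1/θ_c = μ − k_d = 0.2552 − 0.109 = 0.1462 d⁻¹, giving θ_c = 6.841 d.

θ_c ≈ 6.84 d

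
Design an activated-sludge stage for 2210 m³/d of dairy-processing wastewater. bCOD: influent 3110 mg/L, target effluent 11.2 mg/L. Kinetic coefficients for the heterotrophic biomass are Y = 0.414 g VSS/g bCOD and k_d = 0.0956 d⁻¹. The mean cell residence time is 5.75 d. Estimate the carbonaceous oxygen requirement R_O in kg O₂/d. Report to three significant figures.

Observed yield with endogenous decay: Y_obs = Y / (1 + k_d·θ_c) = 0.414 / (1 + 0.0956 × 5.75) = 0.414 / 1.550 = 0.2671 g VSS/g bCOD.
Q·(S₀ − S) = 2210 × (3110 − 11.2) × 10⁻³ = 6848 kg/d removed.
Net sludge production P_X = 0.2671 × 6848 = 1830 kg VSS/d.
R_O = Q·(S₀ − S) − 1.42·P_X = 6848 − 1.42 × 1830 = 4250 kg O₂/d.

R_O ≈ 4250 kg O₂/d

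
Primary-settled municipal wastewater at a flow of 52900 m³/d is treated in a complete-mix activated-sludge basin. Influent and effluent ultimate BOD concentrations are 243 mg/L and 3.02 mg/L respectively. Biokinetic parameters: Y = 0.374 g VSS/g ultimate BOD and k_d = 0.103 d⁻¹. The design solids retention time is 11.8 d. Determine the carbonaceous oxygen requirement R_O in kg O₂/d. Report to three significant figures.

R_O ≈ 9650 kg O₂/d

Correct the yield for decay: Y_obs = Y/(1 + k_d θ_c) = 0.374 / (1 + 0.103 × 11.8) = 0.374 / 2.215 = 0.1688.
ΔS = 243 − 3.02 = 240.0 mg/L, so the substrate removal rate is 52900 × 240.0/1000 = 12695 kg ultimate BOD/d.
P_X = Y_obs·Q·(S₀ − S) = 0.1688 × 12695 = 2143 kg VSS/d.
R_O = Q·ΔS − 1.42 P_X = 12695 − 3043 = 9652 kg O₂/d.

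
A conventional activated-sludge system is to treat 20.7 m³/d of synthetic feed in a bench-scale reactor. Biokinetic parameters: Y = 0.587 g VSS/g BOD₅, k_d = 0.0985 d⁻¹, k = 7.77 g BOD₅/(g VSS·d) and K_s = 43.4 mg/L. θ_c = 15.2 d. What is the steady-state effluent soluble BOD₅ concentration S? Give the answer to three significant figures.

S ≈ 1.62 mg/L

Effluent substrate depends only on kinetics and SRT: S = K_s(1 + k_d θ_c) / [θ_c(Yk − k_d) − 1] = 43.4 × (1 + 0.0985 × 15.2) / [15.2 × (0.587 × 7.77 − 0.0985) − 1] = 108.4 / 66.83 = 1.622 mg/L.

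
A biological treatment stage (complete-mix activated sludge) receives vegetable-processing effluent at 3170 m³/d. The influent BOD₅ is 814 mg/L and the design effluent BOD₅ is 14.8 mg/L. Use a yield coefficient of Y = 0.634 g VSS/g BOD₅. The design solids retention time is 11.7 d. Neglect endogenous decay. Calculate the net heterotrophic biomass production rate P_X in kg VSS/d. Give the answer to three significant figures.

P_X ≈ 1610 kg VSS/d

Since k_d ≈ 0, Y_obs = Y = 0.634 g VSS/g BOD₅.
Mass of BOD₅ removed per day: Q(S₀ − S) = 3170 × 799.2 g/m³ = 2533 kg/d.
Biomass produced: P_X = Y_obs·Q·ΔS = 0.6340 × 2533 ≈ 1606 kg VSS/d.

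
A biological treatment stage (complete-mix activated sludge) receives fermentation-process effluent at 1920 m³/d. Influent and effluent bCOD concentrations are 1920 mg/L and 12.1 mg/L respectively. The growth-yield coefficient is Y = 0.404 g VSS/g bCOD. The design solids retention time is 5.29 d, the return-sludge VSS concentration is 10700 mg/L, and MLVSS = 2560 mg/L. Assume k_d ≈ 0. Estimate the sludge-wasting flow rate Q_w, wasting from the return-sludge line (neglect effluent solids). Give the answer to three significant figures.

Q_w ≈ 138 m³/d

Biomass mass balance (decay neglected): V·X = Y·Q·(S₀ − S)·θ_c, so V = 0.404 × 1920 × (1920 − 12.1) × 5.29 / 2560 = 3058 m³.
Wasting from the return line (neglecting effluent solids): Q_w = V·X / (θ_c·X_r) = 3058 × 2560 / (5.29 × 10700) = 138.3 m³/d.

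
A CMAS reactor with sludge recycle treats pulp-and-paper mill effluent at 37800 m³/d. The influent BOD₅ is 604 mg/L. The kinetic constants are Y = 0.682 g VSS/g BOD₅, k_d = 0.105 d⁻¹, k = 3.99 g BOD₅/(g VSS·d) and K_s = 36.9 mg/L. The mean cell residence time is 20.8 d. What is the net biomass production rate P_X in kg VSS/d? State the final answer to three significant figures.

P_X ≈ 4870 kg VSS/d

For a completely mixed reactor with recycle the Lawrence–McCarty relation gives S = K_s·(1 + k_d·θ_c) / [θ_c·(Y·k − k_d) − 1] = 36.9 × (1 + 0.105 × 20.8) / [20.8 × (0.682 × 3.99 − 0.105) − 1] = 117.5 / 53.42 = 2.199 mg/L.
Y_obs = Y / (1 + k_d θ_c) = 0.682 / (1 + 0.105 × 20.8) = 0.682 / 3.184 = 0.2142.
ΔS = 604 − 2.20 = 601.8 mg/L, so the substrate removal rate is 37800 × 601.8/1000 = 22748 kg BOD₅/d.
Biomass produced: P_X = Y_obs·Q·ΔS = 0.2142 × 22748 ≈ 4873 kg VSS/d.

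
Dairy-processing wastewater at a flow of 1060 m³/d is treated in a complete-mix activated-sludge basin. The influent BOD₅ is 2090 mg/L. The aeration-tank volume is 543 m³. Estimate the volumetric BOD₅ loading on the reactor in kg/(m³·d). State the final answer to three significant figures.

Volumetric loading L_v = Q·S₀ / V = 1060 × 2090 g/m³ / 543.0 m³ = 4080 g/(m³·d) = 4.080 kg BOD₅/(m³·d).

L_v ≈ 4.08 kg BOD₅/(m³·d)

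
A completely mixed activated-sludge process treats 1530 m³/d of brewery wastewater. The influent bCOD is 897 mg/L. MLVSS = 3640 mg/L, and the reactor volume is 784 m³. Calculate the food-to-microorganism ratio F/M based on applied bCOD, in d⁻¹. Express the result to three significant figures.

Food-to-microorganism ratio F/M = Q S₀ / (V X) = 1530 × 897 / (784.0 × 3640) = 0.4809 d⁻¹.

F/M ≈ 0.481 d⁻¹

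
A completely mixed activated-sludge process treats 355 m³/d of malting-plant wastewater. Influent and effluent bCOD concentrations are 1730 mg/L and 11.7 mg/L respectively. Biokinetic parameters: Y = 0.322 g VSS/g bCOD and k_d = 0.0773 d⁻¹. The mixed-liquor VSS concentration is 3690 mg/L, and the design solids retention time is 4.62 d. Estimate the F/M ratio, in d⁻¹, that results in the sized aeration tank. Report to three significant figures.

Steady-state biomass mass balance: V·X·(1 + k_d·θ_c) = Y·Q·(S₀ − S)·θ_c, so V = 0.322 × 355 × (1730 − 11.7) × 4.62 / [3690 × (1 + 0.0773 × 4.62)] = 9.07×10^5 / 5008 = 181.2 m³.
Food-to-microorganism ratio F/M = Q S₀ / (V X) = 355 × 1730 / (181.2 × 3690) = 0.9185 d⁻¹.

F/M ≈ 0.918 d⁻¹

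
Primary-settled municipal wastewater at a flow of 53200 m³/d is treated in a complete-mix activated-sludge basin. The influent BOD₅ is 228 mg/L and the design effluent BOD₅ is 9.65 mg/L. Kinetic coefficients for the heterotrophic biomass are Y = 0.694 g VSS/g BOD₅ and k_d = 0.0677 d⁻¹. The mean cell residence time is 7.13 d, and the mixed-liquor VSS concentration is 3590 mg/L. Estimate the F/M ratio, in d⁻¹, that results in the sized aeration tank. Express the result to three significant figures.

From the SRT design equation V = Y Q (S₀−S) θ_c / [X (1 + k_d θ_c)] = 0.694 × 53200 × (228 − 9.65) × 7.13 / [3590 × (1 + 0.0677 × 7.13)] = 5.75×10^7 / 5323 = 10799 m³.
F/M = Q·S₀ / (V·X) = 53200 × 228 / (10799 × 3590) = 0.3129 g BOD₅·(g VSS·d)⁻¹.

F/M ≈ 0.313 d⁻¹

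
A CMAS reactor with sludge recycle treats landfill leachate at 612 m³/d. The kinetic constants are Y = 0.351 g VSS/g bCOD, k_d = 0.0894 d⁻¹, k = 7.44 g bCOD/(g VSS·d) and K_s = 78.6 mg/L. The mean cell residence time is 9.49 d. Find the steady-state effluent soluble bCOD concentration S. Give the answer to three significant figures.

From the Monod/SRT balance for a CMAS, S = K_s·(1+k_d θ_c)/[θ_c·(Y k − k_d) − 1] = 78.6 × (1 + 0.0894 × 9.49) / [9.49 × (0.351 × 7.44 − 0.0894) − 1] = 145.3 / 22.93 = 6.335 mg/L.

S ≈ 6.33 mg/L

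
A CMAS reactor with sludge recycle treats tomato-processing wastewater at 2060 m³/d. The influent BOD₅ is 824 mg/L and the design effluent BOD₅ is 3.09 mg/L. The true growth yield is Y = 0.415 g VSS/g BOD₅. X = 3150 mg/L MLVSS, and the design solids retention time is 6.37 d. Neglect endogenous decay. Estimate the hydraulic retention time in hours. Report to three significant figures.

τ ≈ 16.5 h

V·X = Y·Q·ΔS·θ_c gives V = 0.415 × 2060 × (824 − 3.09) × 6.37 / 3150 = 1419 m³.
τ = V/Q = 1419/2060 = 0.6889 d, or 16.53 h.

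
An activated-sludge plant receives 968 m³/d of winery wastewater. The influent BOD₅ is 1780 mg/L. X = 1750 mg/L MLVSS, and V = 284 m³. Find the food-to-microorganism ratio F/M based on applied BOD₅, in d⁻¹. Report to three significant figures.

F/M = Q·S₀ / (V·X) = 968 × 1780 / (284.0 × 1750) = 3.467 g BOD₅·(g VSS·d)⁻¹.

F/M ≈ 3.47 d⁻¹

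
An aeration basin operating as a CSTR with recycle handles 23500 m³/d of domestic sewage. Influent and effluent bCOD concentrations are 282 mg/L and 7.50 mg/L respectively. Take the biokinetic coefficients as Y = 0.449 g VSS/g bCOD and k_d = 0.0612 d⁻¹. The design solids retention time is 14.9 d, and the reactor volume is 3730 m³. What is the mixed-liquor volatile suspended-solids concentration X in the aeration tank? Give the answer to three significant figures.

X ≈ 6050 mg/L

X = Y·Q·ΔS·θ_c / [V·(1 + k_d θ_c)] = 0.449 × 23500 × (282 − 7.50) × 14.9 / [3730 × (1 + 0.0612 × 14.9)] = 6052 mg/L.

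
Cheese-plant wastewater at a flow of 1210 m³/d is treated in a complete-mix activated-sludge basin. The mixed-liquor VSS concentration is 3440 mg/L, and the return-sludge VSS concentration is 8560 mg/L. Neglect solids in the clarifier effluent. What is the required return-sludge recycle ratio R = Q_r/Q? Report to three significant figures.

R ≈ 0.672

R = Q_r/Q = X/(X_r − X) = 3440 / (8560 − 3440) = 0.6719.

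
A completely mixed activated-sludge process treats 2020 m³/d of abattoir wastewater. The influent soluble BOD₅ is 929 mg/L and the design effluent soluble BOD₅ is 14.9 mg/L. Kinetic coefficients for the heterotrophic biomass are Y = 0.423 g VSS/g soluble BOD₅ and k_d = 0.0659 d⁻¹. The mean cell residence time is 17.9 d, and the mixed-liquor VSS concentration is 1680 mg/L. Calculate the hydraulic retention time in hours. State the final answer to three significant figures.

τ ≈ 45.4 h

Steady-state biomass mass balance: V·X·(1 + k_d·θ_c) = Y·Q·(S₀ − S)·θ_c, so V = 0.423 × 2020 × (929 − 14.9) × 17.9 / [1680 × (1 + 0.0659 × 17.9)] = 1.4×10^7 / 3662 = 3818 m³.
τ = V/Q = 3818/2020 = 1.890 d, or 45.36 h.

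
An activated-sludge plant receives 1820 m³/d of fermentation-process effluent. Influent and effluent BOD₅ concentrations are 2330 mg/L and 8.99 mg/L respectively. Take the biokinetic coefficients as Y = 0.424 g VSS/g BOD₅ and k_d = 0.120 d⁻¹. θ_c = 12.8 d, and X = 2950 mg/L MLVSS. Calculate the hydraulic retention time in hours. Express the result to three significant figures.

From the SRT design equation V = Y Q (S₀−S) θ_c / [X (1 + k_d θ_c)] = 0.424 × 1820 × (2330 − 8.99) × 12.8 / [2950 × (1 + 0.120 × 12.8)] = 2.29×10^7 / 7481 = 3064 m³.
HRT = V/Q = 3064 m³ / 1820 m³·d⁻¹ = 1.684 d × 24 = 40.41 h.

τ ≈ 40.4 h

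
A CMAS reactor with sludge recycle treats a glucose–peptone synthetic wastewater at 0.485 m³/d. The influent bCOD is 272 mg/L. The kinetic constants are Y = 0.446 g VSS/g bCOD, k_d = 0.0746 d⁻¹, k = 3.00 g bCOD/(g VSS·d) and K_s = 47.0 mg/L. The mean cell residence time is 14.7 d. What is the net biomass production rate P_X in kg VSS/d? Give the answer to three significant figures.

From the Monod/SRT balance for a CMAS, S = K_s·(1+k_d θ_c)/[θ_c·(Y k − k_d) − 1] = 47.0 × (1 + 0.0746 × 14.7) / [14.7 × (0.446 × 3.00 − 0.0746) − 1] = 98.54 / 17.57 = 5.608 mg/L.
Correct the yield for decay: Y_obs = Y/(1 + k_d θ_c) = 0.446 / (1 + 0.0746 × 14.7) = 0.446 / 2.097 = 0.2127.
Q·(S₀ − S) = 0.485 × (272 − 5.61) × 10⁻³ = 0.1292 kg/d removed.
So the net sludge growth is P_X = 0.2127 × 0.1292 = 0.02748 kg VSS/d.

P_X ≈ 0.0275 kg VSS/d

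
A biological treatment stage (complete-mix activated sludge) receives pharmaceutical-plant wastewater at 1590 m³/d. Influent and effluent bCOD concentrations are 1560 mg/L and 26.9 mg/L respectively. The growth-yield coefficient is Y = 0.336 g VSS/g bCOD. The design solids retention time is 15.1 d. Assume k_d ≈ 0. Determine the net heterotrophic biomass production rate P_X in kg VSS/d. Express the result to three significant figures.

P_X ≈ 819 kg VSS/d

With endogenous decay neglected, the observed yield equals the true yield: Y_obs = Y = 0.336 g VSS/g bCOD.
Mass of bCOD removed per day: Q(S₀ − S) = 1590 × 1533 g/m³ = 2438 kg/d.
Biomass produced: P_X = Y_obs·Q·ΔS = 0.3360 × 2438 ≈ 819.0 kg VSS/d.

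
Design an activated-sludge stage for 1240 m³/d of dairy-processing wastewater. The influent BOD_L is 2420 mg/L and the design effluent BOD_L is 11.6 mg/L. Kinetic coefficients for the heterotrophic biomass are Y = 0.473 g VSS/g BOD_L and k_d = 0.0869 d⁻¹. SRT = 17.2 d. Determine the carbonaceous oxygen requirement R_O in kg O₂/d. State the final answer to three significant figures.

Observed yield with endogenous decay: Y_obs = Y / (1 + k_d·θ_c) = 0.473 / (1 + 0.0869 × 17.2) = 0.473 / 2.495 = 0.1896 g VSS/g BOD_L.
Substrate removed = Q·(S₀ − S) = 1240 m³/d × (2420 − 11.6) g/m³ = 2.99×10^6 g/d = 2986 kg/d.
Biomass synthesised: P_X = Y_obs × 2986 = 566.2 kg VSS/d.
Carbonaceous O₂ demand = substrate oxidised − cell-mass equivalent = 2986 − 1.42 × 566.2 = 2182 kg O₂/d.

R_O ≈ 2180 kg O₂/d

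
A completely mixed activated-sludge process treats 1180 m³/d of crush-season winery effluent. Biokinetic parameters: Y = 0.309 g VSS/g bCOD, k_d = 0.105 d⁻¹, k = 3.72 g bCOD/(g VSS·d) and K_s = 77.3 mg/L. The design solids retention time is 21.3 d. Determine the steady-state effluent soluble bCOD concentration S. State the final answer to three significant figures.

S ≈ 11.8 mg/L

From the Monod/SRT balance for a CMAS, S = K_s·(1+k_d θ_c)/[θ_c·(Y k − k_d) − 1] = 77.3 × (1 + 0.105 × 21.3) / [21.3 × (0.309 × 3.72 − 0.105) − 1] = 250.2 / 21.25 = 11.77 mg/L.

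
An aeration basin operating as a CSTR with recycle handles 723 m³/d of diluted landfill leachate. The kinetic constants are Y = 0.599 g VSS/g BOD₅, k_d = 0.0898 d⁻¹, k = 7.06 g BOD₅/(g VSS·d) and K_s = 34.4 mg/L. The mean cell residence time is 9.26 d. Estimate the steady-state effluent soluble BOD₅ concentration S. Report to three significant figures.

S ≈ 1.69 mg/L

For a completely mixed reactor with recycle the Lawrence–McCarty relation gives S = K_s·(1 + k_d·θ_c) / [θ_c·(Y·k − k_d) − 1] = 34.4 × (1 + 0.0898 × 9.26) / [9.26 × (0.599 × 7.06 − 0.0898) − 1] = 63.01 / 37.33 = 1.688 mg/L.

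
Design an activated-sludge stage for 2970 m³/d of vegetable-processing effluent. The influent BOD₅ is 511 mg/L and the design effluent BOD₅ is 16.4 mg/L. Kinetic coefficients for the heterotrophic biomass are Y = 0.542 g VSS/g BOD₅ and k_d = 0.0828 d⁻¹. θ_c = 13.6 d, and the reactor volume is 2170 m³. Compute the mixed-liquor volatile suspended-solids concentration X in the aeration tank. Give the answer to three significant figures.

X ≈ 2350 mg/L

From V·X·(1 + k_d·θ_c) = Y·Q·(S₀ − S)·θ_c: X = 0.542 × 2970 × (511 − 16.4) × 13.6 / [2170 × (1 + 0.0828 × 13.6)] = 2347 mg/L.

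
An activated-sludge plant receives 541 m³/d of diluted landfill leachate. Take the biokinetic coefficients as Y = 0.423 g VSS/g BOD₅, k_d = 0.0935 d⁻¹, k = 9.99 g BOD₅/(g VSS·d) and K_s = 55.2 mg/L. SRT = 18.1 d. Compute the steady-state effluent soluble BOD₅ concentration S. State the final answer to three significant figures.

Effluent substrate depends only on kinetics and SRT: S = K_s(1 + k_d θ_c) / [θ_c(Yk − k_d) − 1] = 55.2 × (1 + 0.0935 × 18.1) / [18.1 × (0.423 × 9.99 − 0.0935) − 1] = 148.6 / 73.79 = 2.014 mg/L.

S ≈ 2.01 mg/L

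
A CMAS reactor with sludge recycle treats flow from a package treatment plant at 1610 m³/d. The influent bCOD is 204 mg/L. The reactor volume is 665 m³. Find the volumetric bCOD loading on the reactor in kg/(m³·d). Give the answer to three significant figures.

L_v = Q S₀ / V = 1610 × 204 × 10⁻³ / 665.0 = 0.4939 kg/(m³·d).

L_v ≈ 0.494 kg bCOD/(m³·d)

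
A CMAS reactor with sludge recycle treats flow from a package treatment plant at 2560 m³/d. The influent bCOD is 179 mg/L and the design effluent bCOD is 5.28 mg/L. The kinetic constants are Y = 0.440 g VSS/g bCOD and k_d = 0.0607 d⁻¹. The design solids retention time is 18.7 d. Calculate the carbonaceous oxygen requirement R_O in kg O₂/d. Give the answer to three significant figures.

R_O ≈ 315 kg O₂/d

Correct the yield for decay: Y_obs = Y/(1 + k_d θ_c) = 0.440 / (1 + 0.0607 × 18.7) = 0.440 / 2.135 = 0.2061.
Mass of bCOD removed per day: Q(S₀ − S) = 2560 × 173.7 g/m³ = 444.7 kg/d.
P_X = Y_obs·Q·(S₀ − S) = 0.2061 × 444.7 = 91.65 kg VSS/d.
R_O = Q·(S₀ − S) − 1.42·P_X = 444.7 − 1.42 × 91.65 = 314.6 kg O₂/d.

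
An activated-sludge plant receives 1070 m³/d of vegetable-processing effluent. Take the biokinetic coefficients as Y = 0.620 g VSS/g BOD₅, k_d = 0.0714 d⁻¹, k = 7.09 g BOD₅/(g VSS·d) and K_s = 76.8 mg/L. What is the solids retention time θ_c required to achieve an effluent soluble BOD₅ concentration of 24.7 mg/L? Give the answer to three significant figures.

θ_c ≈ 1.00 d

From 1/θ_c = Y·k·S/(K_s + S) − k_d: Y·k·S/(K_s+S) = 0.620 × 7.09 × 24.7 / (76.8 + 24.7) = 1.070 d⁻¹.
1/θ_c = 1.070 − 0.0714 = 0.9983 d⁻¹, so θ_c = 1.002 d.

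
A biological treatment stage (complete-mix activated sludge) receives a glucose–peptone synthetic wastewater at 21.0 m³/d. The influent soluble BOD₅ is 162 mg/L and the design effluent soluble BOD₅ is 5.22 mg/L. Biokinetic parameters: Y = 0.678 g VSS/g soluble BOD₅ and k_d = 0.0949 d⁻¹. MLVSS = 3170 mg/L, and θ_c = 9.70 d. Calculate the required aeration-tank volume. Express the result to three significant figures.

Rearranging the biomass balance for a CMAS with decay, V = Y·Q·ΔS·θ_c / [X·(1+k_d θ_c)] = 0.678 × 21.0 × (162 − 5.22) × 9.70 / [3170 × (1 + 0.0949 × 9.70)] = 2.17×10^4 / 6088 = 3.557 m³.

V ≈ 3.56 m³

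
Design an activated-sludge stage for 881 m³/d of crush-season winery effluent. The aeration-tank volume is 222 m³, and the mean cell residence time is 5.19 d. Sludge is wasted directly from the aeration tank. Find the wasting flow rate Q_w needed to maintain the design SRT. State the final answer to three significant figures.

Q_w ≈ 42.8 m³/d

For wasting at MLVSS concentration, Q_w = V/θ_c = 222.0/5.19 = 42.77 m³/d.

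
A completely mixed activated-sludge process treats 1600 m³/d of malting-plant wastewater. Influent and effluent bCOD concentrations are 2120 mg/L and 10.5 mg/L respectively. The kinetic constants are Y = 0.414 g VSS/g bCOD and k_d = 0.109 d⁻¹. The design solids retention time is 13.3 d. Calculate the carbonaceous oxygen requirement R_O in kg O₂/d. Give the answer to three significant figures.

Correct the yield for decay: Y_obs = Y/(1 + k_d θ_c) = 0.414 / (1 + 0.109 × 13.3) = 0.414 / 2.450 = 0.1690.
Substrate removed = Q·(S₀ − S) = 1600 m³/d × (2120 − 10.5) g/m³ = 3.38×10^6 g/d = 3375 kg/d.
Net sludge production P_X = 0.1690 × 3375 = 570.4 kg VSS/d.
R_O = Q·(S₀ − S) − 1.42·P_X = 3375 − 1.42 × 570.4 = 2565 kg O₂/d.

R_O ≈ 2570 kg O₂/d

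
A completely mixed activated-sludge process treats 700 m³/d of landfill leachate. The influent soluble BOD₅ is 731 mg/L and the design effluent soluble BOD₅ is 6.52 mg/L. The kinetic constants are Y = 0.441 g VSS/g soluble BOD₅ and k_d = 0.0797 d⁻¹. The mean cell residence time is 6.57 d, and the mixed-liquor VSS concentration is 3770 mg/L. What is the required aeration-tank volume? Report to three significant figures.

Rearranging the biomass balance for a CMAS with decay, V = Y·Q·ΔS·θ_c / [X·(1+k_d θ_c)] = 0.441 × 700 × (731 − 6.52) × 6.57 / [3770 × (1 + 0.0797 × 6.57)] = 1.47×10^6 / 5744 = 255.8 m³.

V ≈ 256 m³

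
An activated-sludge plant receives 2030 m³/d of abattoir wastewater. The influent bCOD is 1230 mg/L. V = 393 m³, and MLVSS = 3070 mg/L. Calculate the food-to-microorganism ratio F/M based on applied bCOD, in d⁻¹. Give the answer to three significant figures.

Food-to-microorganism ratio F/M = Q S₀ / (V X) = 2030 × 1230 / (393.0 × 3070) = 2.070 d⁻¹.

F/M ≈ 2.07 d⁻¹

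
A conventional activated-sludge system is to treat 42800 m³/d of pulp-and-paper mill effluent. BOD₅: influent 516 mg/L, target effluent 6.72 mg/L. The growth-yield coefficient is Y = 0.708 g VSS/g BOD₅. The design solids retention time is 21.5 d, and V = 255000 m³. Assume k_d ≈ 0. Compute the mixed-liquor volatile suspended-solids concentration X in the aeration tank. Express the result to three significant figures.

X ≈ 1300 mg/L

Without decay, X = Y Q (S₀−S) θ_c / V = 0.708 × 42800 × (516 − 6.72) × 21.5 / 255000 = 1301 mg/L.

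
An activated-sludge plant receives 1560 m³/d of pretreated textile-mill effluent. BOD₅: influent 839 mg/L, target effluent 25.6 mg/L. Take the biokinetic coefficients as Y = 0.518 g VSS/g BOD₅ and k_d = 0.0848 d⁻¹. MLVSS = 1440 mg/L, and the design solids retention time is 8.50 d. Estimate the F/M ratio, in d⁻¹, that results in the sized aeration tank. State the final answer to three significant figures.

Rearranging the biomass balance for a CMAS with decay, V = Y·Q·ΔS·θ_c / [X·(1+k_d θ_c)] = 0.518 × 1560 × (839 − 25.6) × 8.50 / [1440 × (1 + 0.0848 × 8.50)] = 5.59×10^6 / 2478 = 2255 m³.
Food-to-microorganism ratio F/M = Q S₀ / (V X) = 1560 × 839 / (2255 × 1440) = 0.4031 d⁻¹.

F/M ≈ 0.403 d⁻¹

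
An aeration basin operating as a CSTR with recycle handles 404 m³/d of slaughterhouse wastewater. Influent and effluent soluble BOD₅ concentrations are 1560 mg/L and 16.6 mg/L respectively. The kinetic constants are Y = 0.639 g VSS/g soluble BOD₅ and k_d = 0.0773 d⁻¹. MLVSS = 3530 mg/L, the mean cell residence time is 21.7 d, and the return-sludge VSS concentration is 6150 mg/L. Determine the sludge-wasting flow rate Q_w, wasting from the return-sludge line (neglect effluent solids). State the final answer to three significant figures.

Q_w ≈ 24.2 m³/d

Steady-state biomass mass balance: V·X·(1 + k_d·θ_c) = Y·Q·(S₀ − S)·θ_c, so V = 0.639 × 404 × (1560 − 16.6) × 21.7 / [3530 × (1 + 0.0773 × 21.7)] = 8.65×10^6 / 9451 = 914.8 m³.
θ_c = V·X/(Q_w·X_r) when wasting from the recycle, so Q_w = V·X/(θ_c·X_r) = 914.8 × 3530 / (21.7 × 6150) = 24.20 m³/d.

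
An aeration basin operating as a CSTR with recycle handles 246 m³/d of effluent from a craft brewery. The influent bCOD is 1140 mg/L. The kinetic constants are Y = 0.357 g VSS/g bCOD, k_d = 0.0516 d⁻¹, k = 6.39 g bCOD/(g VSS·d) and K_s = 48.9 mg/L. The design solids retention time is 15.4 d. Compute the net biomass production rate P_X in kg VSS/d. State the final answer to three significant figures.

For a completely mixed reactor with recycle the Lawrence–McCarty relation gives S = K_s·(1 + k_d·θ_c) / [θ_c·(Y·k − k_d) − 1] = 48.9 × (1 + 0.0516 × 15.4) / [15.4 × (0.357 × 6.39 − 0.0516) − 1] = 87.76 / 33.34 = 2.633 mg/L.
Observed yield with endogenous decay: Y_obs = Y / (1 + k_d·θ_c) = 0.357 / (1 + 0.0516 × 15.4) = 0.357 / 1.795 = 0.1989 g VSS/g bCOD.
Substrate removed = Q·(S₀ − S) = 246 m³/d × (1140 − 2.63) g/m³ = 2.8×10^5 g/d = 279.8 kg/d.
Biomass produced: P_X = Y_obs·Q·ΔS = 0.1989 × 279.8 ≈ 55.66 kg VSS/d.

P_X ≈ 55.7 kg VSS/d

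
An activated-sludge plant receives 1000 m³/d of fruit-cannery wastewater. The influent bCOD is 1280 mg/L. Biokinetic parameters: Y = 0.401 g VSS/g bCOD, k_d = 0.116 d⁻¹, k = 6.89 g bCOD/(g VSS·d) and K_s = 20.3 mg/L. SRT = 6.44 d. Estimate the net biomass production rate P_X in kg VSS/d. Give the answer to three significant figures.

For a completely mixed reactor with recycle the Lawrence–McCarty relation gives S = K_s·(1 + k_d·θ_c) / [θ_c·(Y·k − k_d) − 1] = 20.3 × (1 + 0.116 × 6.44) / [6.44 × (0.401 × 6.89 − 0.116) − 1] = 35.46 / 16.05 = 2.210 mg/L.
Correct the yield for decay: Y_obs = Y/(1 + k_d θ_c) = 0.401 / (1 + 0.116 × 6.44) = 0.401 / 1.747 = 0.2295.
Substrate removed = Q·(S₀ − S) = 1000 m³/d × (1280 − 2.21) g/m³ = 1.28×10^6 g/d = 1278 kg/d.
So the net sludge growth is P_X = 0.2295 × 1278 = 293.3 kg VSS/d.

P_X ≈ 293 kg VSS/d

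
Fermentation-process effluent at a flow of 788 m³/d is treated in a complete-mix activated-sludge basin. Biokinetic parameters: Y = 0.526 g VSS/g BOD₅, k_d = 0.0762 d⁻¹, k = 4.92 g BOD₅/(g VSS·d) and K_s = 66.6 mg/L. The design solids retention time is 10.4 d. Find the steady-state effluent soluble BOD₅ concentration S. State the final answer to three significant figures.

S ≈ 4.75 mg/L

Effluent substrate depends only on kinetics and SRT: S = K_s(1 + k_d θ_c) / [θ_c(Yk − k_d) − 1] = 66.6 × (1 + 0.0762 × 10.4) / [10.4 × (0.526 × 4.92 − 0.0762) − 1] = 119.4 / 25.12 = 4.752 mg/L.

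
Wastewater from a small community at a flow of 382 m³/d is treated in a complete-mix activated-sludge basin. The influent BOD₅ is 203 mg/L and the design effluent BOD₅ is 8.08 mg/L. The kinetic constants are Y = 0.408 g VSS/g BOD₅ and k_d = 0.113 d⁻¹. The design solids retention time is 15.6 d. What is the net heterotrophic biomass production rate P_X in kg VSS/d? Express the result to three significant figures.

P_X ≈ 11.0 kg VSS/d

The observed yield is Y_obs = Y/(1 + k_d·θ_c) = 0.408 / (1 + 0.113 × 15.6) = 0.408 / 2.763 = 0.1477 g VSS per g BOD₅ removed.
ΔS = 203 − 8.08 = 194.9 mg/L, so the substrate removal rate is 382 × 194.9/1000 = 74.46 kg BOD₅/d.
So the net sludge growth is P_X = 0.1477 × 74.46 = 11.00 kg VSS/d.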